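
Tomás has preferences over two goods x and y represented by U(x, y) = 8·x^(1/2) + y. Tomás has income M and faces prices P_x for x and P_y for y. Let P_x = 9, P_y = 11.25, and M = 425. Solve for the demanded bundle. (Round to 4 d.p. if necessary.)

Utility is quasi-linear in y; the FOC for x is 4/√x = P_x/P_y.
Thus x* = (4·P_y/P_x)² — independent of M — with the rest of income spent on y.
Plugging in: x* = (4·11.25/9)² = 25, y* = 17.7778.

x* = 25, y* = 17.7778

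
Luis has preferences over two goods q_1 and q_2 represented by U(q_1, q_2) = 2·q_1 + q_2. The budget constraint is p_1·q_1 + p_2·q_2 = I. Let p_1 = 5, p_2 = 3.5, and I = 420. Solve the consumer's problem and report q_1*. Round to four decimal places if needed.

Perfect substitutes: compare marginal utility per dollar. 2/p_1 vs 1/p_2 → 0.4 vs 0.2857.
q_1 gives more utility per dollar, so spend all income on q_1: q_1* = I/p_1, q_2* = 0.
Numerically: q_1* = 84, q_2* = 0.

q_1* = 84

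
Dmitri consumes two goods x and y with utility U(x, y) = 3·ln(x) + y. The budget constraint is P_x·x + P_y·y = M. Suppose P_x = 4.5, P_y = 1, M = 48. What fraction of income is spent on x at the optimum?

share on x = 0.0625

MU_x = 3/x, MU_y = 1. Tangency: 3/x = P_x/P_y.
So x*(P_x,P_y) = 3·P_y/P_x, independent of income; and y* = (M − 3·P_y)/P_y.
At the given prices: x* = 3·1/4.5 = 0.6667, and y* = 45.
Expenditure on x: 4.5·0.6667 = 3; share = 0.0625.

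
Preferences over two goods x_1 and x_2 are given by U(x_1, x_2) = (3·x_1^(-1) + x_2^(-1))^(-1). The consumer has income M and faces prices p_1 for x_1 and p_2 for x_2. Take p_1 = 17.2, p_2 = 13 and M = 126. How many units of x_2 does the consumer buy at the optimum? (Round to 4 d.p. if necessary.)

x_2* = 3.2391

MRS = MU_x_1/MU_x_2 = 3·(x_2/x_1)^(2). Set equal to p_1/p_2.
Solve for the ratio: x_2/x_1 = [(1/3)·p_1/p_2]^(0.5).
Substitute x_2 = (x_2/x_1)·x_1 into the budget: x_1* = M/(p_1 + p_2·(x_2/x_1)).
Numerically x_2/x_1 = 0.664098, so x_1* = 126/(17.2 + 13·0.664098) = 4.8774 and x_2* = 0.664098·4.8774 = 3.2391.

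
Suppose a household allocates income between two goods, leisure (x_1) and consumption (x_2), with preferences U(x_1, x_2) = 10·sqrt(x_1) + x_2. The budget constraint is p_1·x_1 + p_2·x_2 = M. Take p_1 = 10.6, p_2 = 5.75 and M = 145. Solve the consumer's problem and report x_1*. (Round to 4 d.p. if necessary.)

x_1* = 7.3564

Utility is quasi-linear in x_2; the FOC for x_1 is 5/√x_1 = p_1/p_2.
Thus x_1* = (5·p_2/p_1)² — independent of M — with the rest of income spent on x_2.
Plugging in: x_1* = (5·5.75/10.6)² = 7.3564.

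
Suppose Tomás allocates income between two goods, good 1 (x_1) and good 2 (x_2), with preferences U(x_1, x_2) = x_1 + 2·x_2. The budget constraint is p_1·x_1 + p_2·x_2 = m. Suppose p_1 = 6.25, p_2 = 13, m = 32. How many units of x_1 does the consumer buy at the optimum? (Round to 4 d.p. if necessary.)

Perfect substitutes: compare marginal utility per dollar. 1/p_1 vs 2/p_2 → 0.16 vs 0.1538.
x_1 gives more utility per dollar, so spend all income on x_1: x_1* = m/p_1, x_2* = 0.
Numerically: x_1* = 5.12, x_2* = 0.

x_1* = 5.12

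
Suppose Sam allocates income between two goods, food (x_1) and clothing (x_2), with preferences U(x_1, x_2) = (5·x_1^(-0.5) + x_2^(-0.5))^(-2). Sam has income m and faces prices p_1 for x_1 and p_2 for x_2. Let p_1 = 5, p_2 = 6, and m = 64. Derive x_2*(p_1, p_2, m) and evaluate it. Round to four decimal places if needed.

x_2* = 2.8432

Substitute x_2 = (x_2/x_1)·x_1 into the budget: x_1* = m/(p_1 + p_2·(x_2/x_1)).
Numerically x_2/x_1 = 0.302853, so x_1* = 64/(5 + 6·0.302853) = 9.3881 and x_2* = 0.302853·9.3881 = 2.8432.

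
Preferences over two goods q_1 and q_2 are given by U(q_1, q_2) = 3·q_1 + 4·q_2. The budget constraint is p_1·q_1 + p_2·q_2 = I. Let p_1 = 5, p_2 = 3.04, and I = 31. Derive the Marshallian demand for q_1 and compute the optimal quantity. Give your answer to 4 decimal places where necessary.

Linear utility — the consumer picks whichever good has higher MU/price: 3/5 = 0.6 vs 4/3.04 = 1.3158.
q_2 gives more utility per dollar, so spend all income on q_2: q_2* = I/p_2, q_1* = 0.
Numerically: q_1* = 0, q_2* = 10.1974.

q_1* = 0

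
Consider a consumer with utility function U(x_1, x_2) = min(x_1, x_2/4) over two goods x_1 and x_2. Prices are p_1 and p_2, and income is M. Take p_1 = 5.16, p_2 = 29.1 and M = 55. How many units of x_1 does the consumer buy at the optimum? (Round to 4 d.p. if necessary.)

Leontief preferences: the optimum is at the kink where x_1/1 = x_2/4, i.e. x_2 = 4·x_1.
Budget: p_1·x_1 + p_2·4·x_1 = M, so (p_1 + 4·p_2)·x_1 = M.
Demand: x_1*(p_1,p_2,M) = M/(p_1 + 4·p_2), x_2* = 4·M/(p_1 + 4·p_2).
Here 5.16 + 4·29.1 = 121.56, giving x_1* = 0.4525.

x_1* = 0.4525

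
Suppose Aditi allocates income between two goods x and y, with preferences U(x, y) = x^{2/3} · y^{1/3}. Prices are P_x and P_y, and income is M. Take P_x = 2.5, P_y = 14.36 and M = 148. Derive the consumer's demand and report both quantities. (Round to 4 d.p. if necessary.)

x* = 39.4667, y* = 3.4355

Demand: x*(P_x,P_y,M) = 2/3·M/P_x and y* = 1/3·M/P_y.
At P_x=2.5, P_y=14.36, M=148: x* = 2/3·148/2.5 = 39.4667, y* = 3.4355.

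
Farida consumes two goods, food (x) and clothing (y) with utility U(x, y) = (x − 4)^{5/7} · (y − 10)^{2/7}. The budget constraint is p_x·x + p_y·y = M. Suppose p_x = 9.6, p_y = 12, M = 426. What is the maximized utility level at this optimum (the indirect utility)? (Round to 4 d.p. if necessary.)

Let x' = x−4, y' = y−10. MRS = (5/2)·y'/x' = p_x/p_y.
After buying the subsistence bundle (4, 10), a share 5/7 of the remaining income goes to x: x* = 4 + 5/7·(M − 4p_x − 10p_y)/p_x.
Discretionary income = 426 − 4·9.6 − 10·12 = 267.6; x* = 4 + 5/7·267.6/9.6 = 23.9107; y* = 10 + 2/7·267.6/12 = 16.3714.
Utility at the optimum: U(23.9107, 16.3714) = 14.3781.

V = 14.3781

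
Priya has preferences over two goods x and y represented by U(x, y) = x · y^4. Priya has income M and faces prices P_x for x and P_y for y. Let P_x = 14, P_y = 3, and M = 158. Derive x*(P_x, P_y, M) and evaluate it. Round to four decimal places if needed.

Tangency: MRS = (1/4)·y/x = P_x/P_y.
So P_y·y = 4·P_x·x; combined with the budget, a share 0.2 of income goes to x.
Demand: x*(P_x,P_y,M) = 0.2·M/P_x and y* = 0.8·M/P_y.
At P_x=14, P_y=3, M=158: x* = 0.2·158/14 = 2.2571.

x* = 2.2571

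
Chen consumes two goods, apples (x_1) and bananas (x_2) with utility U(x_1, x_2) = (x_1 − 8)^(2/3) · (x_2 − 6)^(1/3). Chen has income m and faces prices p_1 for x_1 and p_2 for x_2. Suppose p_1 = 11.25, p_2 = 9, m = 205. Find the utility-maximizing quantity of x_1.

x_1* = 11.6148

Discretionary income = 205 − 8·11.25 − 6·9 = 61; x_1* = 8 + 2/3·61/11.25 = 11.6148.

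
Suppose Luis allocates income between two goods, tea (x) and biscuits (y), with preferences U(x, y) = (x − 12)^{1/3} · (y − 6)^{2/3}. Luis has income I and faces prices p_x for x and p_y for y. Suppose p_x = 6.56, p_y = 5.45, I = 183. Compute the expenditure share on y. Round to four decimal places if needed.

This is Cobb-Douglas in (x−12, y−6): tangency gives 1/3·p_y·(y−6) = 2/3·p_x·(x−12).
Substituting into the budget: x* = 12 + 1/3·(I − 12·p_x − 6·p_y)/p_x, and y* = 6 + 2/3·(…)/p_y.
Discretionary income = 183 − 12·6.56 − 6·5.45 = 71.58; x* = 12 + 1/3·71.58/6.56 = 15.6372; y* = 6 + 2/3·71.58/5.45 = 14.756.
Expenditure on y: 5.45·14.756 = 80.42; share = 0.4395.

share on y = 0.4395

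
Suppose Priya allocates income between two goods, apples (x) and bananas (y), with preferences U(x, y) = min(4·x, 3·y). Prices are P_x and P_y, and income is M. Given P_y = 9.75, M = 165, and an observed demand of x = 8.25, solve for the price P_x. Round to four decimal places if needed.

P_x = 7

Leontief preferences: the optimum is at the kink where x/3 = y/4, i.e. y = (4/3)·x.
Budget: P_x·x + P_y·(4/3)·x = M, so (3·P_x + 4·P_y)·x = 3·M.
Demand: x*(P_x,P_y,M) = 3·M/(3·P_x + 4·P_y), y* = 4·M/(3·P_x + 4·P_y).
Set x* = 8.25 in the demand function and solve for P_x: P_x = 7.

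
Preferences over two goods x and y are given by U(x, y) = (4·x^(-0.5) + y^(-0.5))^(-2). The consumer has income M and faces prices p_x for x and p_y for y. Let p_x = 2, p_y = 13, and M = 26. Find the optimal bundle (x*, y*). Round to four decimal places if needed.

From the CES first-order condition, 4·(y/x)^(1.5) = p_x/p_y.
Solve for the ratio: y/x = [(1/4)·p_x/p_y]^(2/3).
Substitute y = (y/x)·x into the budget: x* = M/(p_x + p_y·(y/x)).
Numerically y/x = 0.113942, so x* = 26/(2 + 13·0.113942) = 7.4686 and y* = 0.113942·7.4686 = 0.851.

x* = 7.4686, y* = 0.851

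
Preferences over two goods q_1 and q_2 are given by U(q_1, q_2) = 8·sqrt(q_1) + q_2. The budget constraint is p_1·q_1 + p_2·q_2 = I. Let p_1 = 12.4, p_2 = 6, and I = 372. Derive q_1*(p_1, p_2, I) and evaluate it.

Set MRS = p_1/p_2: 4·q_1^(−1/2) = p_1/p_2.
Thus q_1* = (4·p_2/p_1)² — independent of I — with the rest of income spent on q_2.
Plugging in: q_1* = (4·6/12.4)² = 3.7461.

q_1* = 3.7461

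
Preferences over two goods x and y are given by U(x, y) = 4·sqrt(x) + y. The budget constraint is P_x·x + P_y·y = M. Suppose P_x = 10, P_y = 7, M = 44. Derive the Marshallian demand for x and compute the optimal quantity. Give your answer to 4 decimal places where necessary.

Utility is quasi-linear in y; the FOC for x is 2/√x = P_x/P_y.
Solve: √x = 2·P_y/P_x, so x*(P_x,P_y) = (2·P_y/P_x)², and y* = (M − P_x·x*)/P_y.
Plugging in: x* = (2·7/10)² = 1.96.

x* = 1.96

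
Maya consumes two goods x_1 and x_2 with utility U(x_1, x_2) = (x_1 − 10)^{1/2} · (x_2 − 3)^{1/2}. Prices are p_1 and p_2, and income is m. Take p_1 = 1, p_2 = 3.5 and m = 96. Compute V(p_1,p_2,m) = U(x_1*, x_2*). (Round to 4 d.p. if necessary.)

Substituting into the budget: x_1* = 10 + 0.5·(m − 10·p_1 − 3·p_2)/p_1, and x_2* = 3 + 0.5·(…)/p_2.
Discretionary income = 96 − 10·1 − 3·3.5 = 75.5; x_1* = 10 + 0.5·75.5/1 = 47.75; x_2* = 3 + 0.5·75.5/3.5 = 13.7857.
Utility at the optimum: U(47.75, 13.7857) = 20.1782.

V = 20.1782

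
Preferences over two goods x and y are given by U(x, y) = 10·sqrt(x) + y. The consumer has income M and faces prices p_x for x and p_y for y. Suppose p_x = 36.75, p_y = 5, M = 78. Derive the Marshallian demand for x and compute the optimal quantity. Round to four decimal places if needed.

x* = 0.4628

Set MRS = p_x/p_y: 5·x^(−1/2) = p_x/p_y.
Solve: √x = 5·p_y/p_x, so x*(p_x,p_y) = (5·p_y/p_x)², and y* = (M − p_x·x*)/p_y.
Plugging in: x* = (5·5/36.75)² = 0.4628.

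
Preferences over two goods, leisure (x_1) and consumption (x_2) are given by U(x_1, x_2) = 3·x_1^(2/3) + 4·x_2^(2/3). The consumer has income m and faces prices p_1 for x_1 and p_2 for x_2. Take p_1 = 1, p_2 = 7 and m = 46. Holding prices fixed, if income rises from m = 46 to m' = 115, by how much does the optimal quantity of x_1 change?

Δx_1* = 65.8161

With the ratio pinned down, the budget gives x_1* = m/(p_1 + p_2·(x_2/x_1)) and x_2* = (x_2/x_1)·x_1*.
Numerically x_2/x_1 = 0.006911, so x_1* = 46/(1 + 7·0.006911) = 43.8774.
At m' = 115: x_1* = 109.6936. Change: 109.6936 − 43.8774 = 65.8161.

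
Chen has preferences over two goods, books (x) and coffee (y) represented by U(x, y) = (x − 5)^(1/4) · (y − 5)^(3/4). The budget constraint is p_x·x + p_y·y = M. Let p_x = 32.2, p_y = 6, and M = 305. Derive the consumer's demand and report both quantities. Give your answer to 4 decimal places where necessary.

x* = 5.8851, y* = 19.25

Let x' = x−5, y' = y−5. MRS = (1/3)·y'/x' = p_x/p_y.
Substituting into the budget: x* = 5 + 0.25·(M − 5·p_x − 5·p_y)/p_x, and y* = 5 + 0.75·(…)/p_y.
Discretionary income = 305 − 5·32.2 − 5·6 = 114; x* = 5 + 0.25·114/32.2 = 5.8851; y* = 5 + 0.75·114/6 = 19.25.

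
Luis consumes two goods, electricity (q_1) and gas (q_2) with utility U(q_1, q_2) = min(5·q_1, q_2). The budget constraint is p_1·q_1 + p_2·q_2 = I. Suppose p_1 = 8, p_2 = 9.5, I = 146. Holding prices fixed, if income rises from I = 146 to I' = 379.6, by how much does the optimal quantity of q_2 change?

With perfect complements, no substitution: consume in ratio q_1:q_2 = 1:5.
Budget: p_1·q_1 + p_2·5·q_1 = I, so (p_1 + 5·p_2)·q_1 = I.
Demand: q_1*(p_1,p_2,I) = I/(p_1 + 5·p_2), q_2* = 5·I/(p_1 + 5·p_2).
Here 8 + 5·9.5 = 55.5, giving q_2* = 13.1532.
At I' = 379.6: q_2* = 34.1982. Change: 34.1982 − 13.1532 = 21.045.

Δq_2* = 21.045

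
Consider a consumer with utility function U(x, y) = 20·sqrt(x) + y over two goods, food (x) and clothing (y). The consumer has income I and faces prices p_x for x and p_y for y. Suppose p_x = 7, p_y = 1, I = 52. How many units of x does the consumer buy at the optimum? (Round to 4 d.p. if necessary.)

Set MRS = p_x/p_y: 10·x^(−1/2) = p_x/p_y.
Solve: √x = 10·p_y/p_x, so x*(p_x,p_y) = (10·p_y/p_x)², and y* = (I − p_x·x*)/p_y.
Plugging in: x* = (10·1/7)² = 2.0408.

x* = 2.0408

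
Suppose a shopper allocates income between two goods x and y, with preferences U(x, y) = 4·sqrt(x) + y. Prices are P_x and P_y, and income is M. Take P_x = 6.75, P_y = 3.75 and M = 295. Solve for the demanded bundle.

x* = 1.2346, y* = 76.4444

Set MRS = P_x/P_y: 2·x^(−1/2) = P_x/P_y.
Thus x* = (2·P_y/P_x)² — independent of M — with the rest of income spent on y.
Plugging in: x* = (2·3.75/6.75)² = 1.2346, y* = 76.4444.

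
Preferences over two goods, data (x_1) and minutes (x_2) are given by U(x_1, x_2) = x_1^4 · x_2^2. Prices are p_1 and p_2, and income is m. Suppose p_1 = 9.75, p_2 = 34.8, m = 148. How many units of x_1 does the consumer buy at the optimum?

x_1* = 10.1197

MU_x_1/MU_x_2 = (4·x_2)/(2·x_1); tangency sets this equal to p_1/p_2.
So 4·p_2·x_2 = 2·p_1·x_1; combined with the budget, a share 2/3 of income goes to x_1.
Demand: x_1*(p_1,p_2,m) = 2/3·m/p_1 and x_2* = 1/3·m/p_2.
At p_1=9.75, p_2=34.8, m=148: x_1* = 2/3·148/9.75 = 10.1197.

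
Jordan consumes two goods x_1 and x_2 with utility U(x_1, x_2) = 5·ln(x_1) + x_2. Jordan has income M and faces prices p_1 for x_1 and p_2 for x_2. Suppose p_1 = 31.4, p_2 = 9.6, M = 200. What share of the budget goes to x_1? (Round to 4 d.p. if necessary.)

MU_x_1 = 5/x_1, MU_x_2 = 1. Tangency: 5/x_1 = p_1/p_2.
So x_1*(p_1,p_2) = 5·p_2/p_1, independent of income; and x_2* = (M − 5·p_2)/p_2.
At the given prices: x_1* = 5·9.6/31.4 = 1.5287, and x_2* = 15.8333.
Expenditure on x_1: 31.4·1.5287 = 48; share = 0.24.

share on x_1 = 0.24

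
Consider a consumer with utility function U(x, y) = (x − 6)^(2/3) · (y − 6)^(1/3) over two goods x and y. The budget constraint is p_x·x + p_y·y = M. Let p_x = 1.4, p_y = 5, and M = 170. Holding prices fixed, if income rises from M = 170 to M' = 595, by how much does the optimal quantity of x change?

Δx* = 202.381

MRS = 2·(y−6)/(x−6). Tangency with p_x/p_y gives y−6 = (1/2)·(p_x/p_y)·(x−6).
After buying the subsistence bundle (6, 6), a share 2/3 of the remaining income goes to x: x* = 6 + 2/3·(M − 6p_x − 6p_y)/p_x.
Discretionary income = 170 − 6·1.4 − 6·5 = 131.6; x* = 6 + 2/3·131.6/1.4 = 68.6667.
At M' = 595: x* = 271.0476. Change: 271.0476 − 68.6667 = 202.381.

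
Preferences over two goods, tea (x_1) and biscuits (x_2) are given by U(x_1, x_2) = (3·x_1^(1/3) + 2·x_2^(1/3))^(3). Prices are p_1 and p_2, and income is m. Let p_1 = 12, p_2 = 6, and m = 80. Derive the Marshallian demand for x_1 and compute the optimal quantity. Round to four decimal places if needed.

x_1* = 3.7669

MU_x_1 ∝ 3·x_1^(-2/3), MU_x_2 ∝ 2·x_2^(-2/3), so MRS = (3/2)·(x_2/x_1)^(2/3) = p_1/p_2.
Solve for the ratio: x_2/x_1 = [(2/3)·p_1/p_2]^(1.5).
Substitute x_2 = (x_2/x_1)·x_1 into the budget: x_1* = m/(p_1 + p_2·(x_2/x_1)).
Numerically x_2/x_1 = 1.539601, so x_1* = 80/(12 + 6·1.539601) = 3.7669.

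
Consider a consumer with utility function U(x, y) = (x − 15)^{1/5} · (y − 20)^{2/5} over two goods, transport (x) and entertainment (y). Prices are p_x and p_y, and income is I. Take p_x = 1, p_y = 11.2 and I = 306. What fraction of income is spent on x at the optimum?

MRS = (1/2)·(y−20)/(x−15). Tangency with p_x/p_y gives y−20 = 2·(p_x/p_y)·(x−15).
After buying the subsistence bundle (15, 20), a share 1/3 of the remaining income goes to x: x* = 15 + 1/3·(I − 15p_x − 20p_y)/p_x.
Discretionary income = 306 − 15·1 − 20·11.2 = 67; x* = 15 + 1/3·67/1 = 37.3333; y* = 20 + 2/3·67/11.2 = 23.9881.
Expenditure on x: 1·37.3333 = 37.3333; share = 0.122.

share on x = 0.122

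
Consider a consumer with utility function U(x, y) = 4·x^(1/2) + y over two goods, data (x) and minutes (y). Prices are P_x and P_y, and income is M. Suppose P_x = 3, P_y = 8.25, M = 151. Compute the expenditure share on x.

share on x = 0.601

Thus x* = (2·P_y/P_x)² — independent of M — with the rest of income spent on y.
Plugging in: x* = (2·8.25/3)² = 30.25, y* = 7.303.
Expenditure on x: 3·30.25 = 90.75; share = 0.601.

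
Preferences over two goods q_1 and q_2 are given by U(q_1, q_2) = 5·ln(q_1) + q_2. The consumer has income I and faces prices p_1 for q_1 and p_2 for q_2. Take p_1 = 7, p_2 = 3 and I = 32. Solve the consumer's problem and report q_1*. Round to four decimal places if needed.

q_1* = 2.1429

Set MRS = p_1/p_2: (5/q_1)/1 = p_1/p_2.
So q_1*(p_1,p_2) = 5·p_2/p_1, independent of income; and q_2* = (I − 5·p_2)/p_2.
At the given prices: q_1* = 5·3/7 = 2.1429.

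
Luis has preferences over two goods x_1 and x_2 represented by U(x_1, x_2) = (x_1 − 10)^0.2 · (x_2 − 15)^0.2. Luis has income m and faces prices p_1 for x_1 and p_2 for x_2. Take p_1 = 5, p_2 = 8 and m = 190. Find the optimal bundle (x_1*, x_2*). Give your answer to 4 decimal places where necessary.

After buying the subsistence bundle (10, 15), a share 0.5 of the remaining income goes to x_1: x_1* = 10 + 0.5·(m − 10p_1 − 15p_2)/p_1.
Discretionary income = 190 − 10·5 − 15·8 = 20; x_1* = 10 + 0.5·20/5 = 12; x_2* = 15 + 0.5·20/8 = 16.25.

x_1* = 12, x_2* = 16.25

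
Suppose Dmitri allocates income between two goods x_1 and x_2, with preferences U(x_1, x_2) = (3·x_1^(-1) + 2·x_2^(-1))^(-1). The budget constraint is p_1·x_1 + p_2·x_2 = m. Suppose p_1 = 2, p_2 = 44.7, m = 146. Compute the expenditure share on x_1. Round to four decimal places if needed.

share on x_1 = 0.2058

MRS = MU_x_1/MU_x_2 = (3/2)·(x_2/x_1)^(2). Set equal to p_1/p_2.
Solve for the ratio: x_2/x_1 = [(2/3)·p_1/p_2]^(0.5).
With the ratio pinned down, the budget gives x_1* = m/(p_1 + p_2·(x_2/x_1)) and x_2* = (x_2/x_1)·x_1*.
Numerically x_2/x_1 = 0.172709, so x_1* = 146/(2 + 44.7·0.172709) = 15.0204 and x_2* = 0.172709·15.0204 = 2.5942.
Expenditure on x_1: 2·15.0204 = 30.0408; share = 0.2058.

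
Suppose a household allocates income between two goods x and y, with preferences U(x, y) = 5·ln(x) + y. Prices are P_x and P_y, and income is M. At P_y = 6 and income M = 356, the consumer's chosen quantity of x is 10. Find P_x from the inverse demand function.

P_x = 3

MU_x = 5/x, MU_y = 1. Tangency: 5/x = P_x/P_y.
So x*(P_x,P_y) = 5·P_y/P_x, independent of income; and y* = (M − 5·P_y)/P_y.
Set x* = 10 in the demand function and solve for P_x: P_x = 3.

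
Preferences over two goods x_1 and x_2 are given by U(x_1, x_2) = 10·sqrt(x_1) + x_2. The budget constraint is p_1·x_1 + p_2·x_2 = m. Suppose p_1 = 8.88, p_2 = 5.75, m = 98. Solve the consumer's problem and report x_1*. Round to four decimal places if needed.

x_1* = 10.4821

Utility is quasi-linear in x_2; the FOC for x_1 is 5/√x_1 = p_1/p_2.
Thus x_1* = (5·p_2/p_1)² — independent of m — with the rest of income spent on x_2.
Plugging in: x_1* = (5·5.75/8.88)² = 10.4821.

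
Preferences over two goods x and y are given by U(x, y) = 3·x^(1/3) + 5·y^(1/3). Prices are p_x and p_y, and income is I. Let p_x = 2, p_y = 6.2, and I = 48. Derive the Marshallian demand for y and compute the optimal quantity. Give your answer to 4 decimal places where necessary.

y* = 4.2578

With the ratio pinned down, the budget gives x* = I/(p_x + p_y·(y/x)) and y* = (y/x)·x*.
Numerically y/x = 0.394213, so x* = 48/(2 + 6.2·0.394213) = 10.8008 and y* = 0.394213·10.8008 = 4.2578.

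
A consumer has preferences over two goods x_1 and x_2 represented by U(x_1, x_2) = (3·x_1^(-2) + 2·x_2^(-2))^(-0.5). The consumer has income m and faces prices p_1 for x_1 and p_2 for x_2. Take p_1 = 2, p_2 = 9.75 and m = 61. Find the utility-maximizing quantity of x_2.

x_2* = 4.4748

Substitute x_2 = (x_2/x_1)·x_1 into the budget: x_1* = m/(p_1 + p_2·(x_2/x_1)).
Numerically x_2/x_1 = 0.515203, so x_1* = 61/(2 + 9.75·0.515203) = 8.6855 and x_2* = 0.515203·8.6855 = 4.4748.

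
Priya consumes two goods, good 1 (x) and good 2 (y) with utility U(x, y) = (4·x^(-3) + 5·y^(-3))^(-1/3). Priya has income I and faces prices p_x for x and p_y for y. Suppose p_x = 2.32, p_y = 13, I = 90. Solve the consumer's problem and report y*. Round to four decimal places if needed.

y* = 5.4959

From the CES first-order condition, (4/5)·(y/x)^(4) = p_x/p_y.
Hence y/x = ((5/4)·p_x/p_y)^(1/(4)), i.e. raised to the 0.25 power.
Substitute y = (y/x)·x into the budget: x* = I/(p_x + p_y·(y/x)).
Numerically y/x = 0.687248, so x* = 90/(2.32 + 13·0.687248) = 7.997 and y* = 0.687248·7.997 = 5.4959.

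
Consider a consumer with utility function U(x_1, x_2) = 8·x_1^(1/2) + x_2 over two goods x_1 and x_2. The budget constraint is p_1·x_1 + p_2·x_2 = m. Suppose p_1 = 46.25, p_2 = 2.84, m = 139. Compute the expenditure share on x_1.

Utility is quasi-linear in x_2; the FOC for x_1 is 4/√x_1 = p_1/p_2.
Solve: √x_1 = 4·p_2/p_1, so x_1*(p_1,p_2) = (4·p_2/p_1)², and x_2* = (m − p_1·x_1*)/p_2.
Plugging in: x_1* = (4·2.84/46.25)² = 0.0603, x_2* = 47.9612.
Expenditure on x_1: 46.25·0.0603 = 2.7903; share = 0.0201.

share on x_1 = 0.0201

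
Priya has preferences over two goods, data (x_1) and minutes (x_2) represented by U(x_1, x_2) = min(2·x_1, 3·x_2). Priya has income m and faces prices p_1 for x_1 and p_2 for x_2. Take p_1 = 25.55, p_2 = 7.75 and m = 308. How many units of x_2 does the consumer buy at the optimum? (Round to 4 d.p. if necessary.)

x_2* = 6.6848

Demand: x_1*(p_1,p_2,m) = 3·m/(3·p_1 + 2·p_2), x_2* = 2·m/(3·p_1 + 2·p_2).
Here 3·25.55 + 2·7.75 = 92.15, giving x_2* = 6.6848.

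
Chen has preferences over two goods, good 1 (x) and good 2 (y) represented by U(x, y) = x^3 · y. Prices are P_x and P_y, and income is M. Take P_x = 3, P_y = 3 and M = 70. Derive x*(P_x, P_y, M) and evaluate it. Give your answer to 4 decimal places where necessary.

At P_x=3, P_y=3, M=70: x* = 0.75·70/3 = 17.5.

x* = 17.5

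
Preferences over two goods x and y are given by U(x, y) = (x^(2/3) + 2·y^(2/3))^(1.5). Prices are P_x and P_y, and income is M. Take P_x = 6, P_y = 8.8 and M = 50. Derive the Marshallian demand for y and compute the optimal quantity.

MU_x ∝ x^(-1/3), MU_y ∝ 2·y^(-1/3), so MRS = (1/2)·(y/x)^(1/3) = P_x/P_y.
Hence y/x = (2·P_x/P_y)^(1/(1/3)), i.e. raised to the 3 power.
With the ratio pinned down, the budget gives x* = M/(P_x + P_y·(y/x)) and y* = (y/x)·x*.
Numerically y/x = 2.535687, so x* = 50/(6 + 8.8·2.535687) = 1.7659 and y* = 2.535687·1.7659 = 4.4778.

y* = 4.4778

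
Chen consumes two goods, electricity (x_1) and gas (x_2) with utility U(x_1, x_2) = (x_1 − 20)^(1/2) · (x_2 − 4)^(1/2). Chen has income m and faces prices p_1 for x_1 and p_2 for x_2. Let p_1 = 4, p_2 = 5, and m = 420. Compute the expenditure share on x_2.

Let x_1' = x_1−20, x_2' = x_2−4. MRS = x_2'/x_1' = p_1/p_2.
Substituting into the budget: x_1* = 20 + 0.5·(m − 20·p_1 − 4·p_2)/p_1, and x_2* = 4 + 0.5·(…)/p_2.
Discretionary income = 420 − 20·4 − 4·5 = 320; x_1* = 20 + 0.5·320/4 = 60; x_2* = 4 + 0.5·320/5 = 36.
Expenditure on x_2: 5·36 = 180; share = 0.4286.

share on x_2 = 0.4286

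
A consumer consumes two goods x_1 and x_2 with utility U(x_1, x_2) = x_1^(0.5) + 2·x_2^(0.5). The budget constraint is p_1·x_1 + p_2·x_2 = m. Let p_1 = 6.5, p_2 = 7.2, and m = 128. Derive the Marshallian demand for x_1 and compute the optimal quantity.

From the CES first-order condition, (1/2)·(x_2/x_1)^(0.5) = p_1/p_2.
Solve for the ratio: x_2/x_1 = [2·p_1/p_2]^(2).
With the ratio pinned down, the budget gives x_1* = m/(p_1 + p_2·(x_2/x_1)) and x_2* = (x_2/x_1)·x_1*.
Numerically x_2/x_1 = 3.260031, so x_1* = 128/(6.5 + 7.2·3.260031) = 4.2706.

x_1* = 4.2706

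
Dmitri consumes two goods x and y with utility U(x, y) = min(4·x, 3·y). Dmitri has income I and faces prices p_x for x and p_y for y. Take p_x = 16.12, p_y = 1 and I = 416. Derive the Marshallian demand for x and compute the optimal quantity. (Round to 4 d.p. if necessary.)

With perfect complements, no substitution: consume in ratio x:y = 3:4.
Budget: p_x·x + p_y·(4/3)·x = I, so (3·p_x + 4·p_y)·x = 3·I.
Demand: x*(p_x,p_y,I) = 3·I/(3·p_x + 4·p_y), y* = 4·I/(3·p_x + 4·p_y).
Here 3·16.12 + 4·1 = 52.36, giving x* = 23.835.

x* = 23.835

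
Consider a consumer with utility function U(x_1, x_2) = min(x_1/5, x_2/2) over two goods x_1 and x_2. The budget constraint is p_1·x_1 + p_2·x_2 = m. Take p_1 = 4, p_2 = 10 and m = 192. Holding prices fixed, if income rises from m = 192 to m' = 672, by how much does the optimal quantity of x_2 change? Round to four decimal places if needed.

Demand: x_1*(p_1,p_2,m) = 5·m/(5·p_1 + 2·p_2), x_2* = 2·m/(5·p_1 + 2·p_2).
Here 5·4 + 2·10 = 40, giving x_2* = 9.6.
At m' = 672: x_2* = 33.6. Change: 33.6 − 9.6 = 24.

Δx_2* = 24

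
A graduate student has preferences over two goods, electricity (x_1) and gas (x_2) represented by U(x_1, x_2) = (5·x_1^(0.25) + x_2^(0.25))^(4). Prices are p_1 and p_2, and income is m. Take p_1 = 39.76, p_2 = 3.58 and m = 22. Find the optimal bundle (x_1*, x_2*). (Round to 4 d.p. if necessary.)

x_1* = 0.4388, x_2* = 1.2718

MRS = MU_x_1/MU_x_2 = 5·(x_2/x_1)^(0.75). Set equal to p_1/p_2.
Hence x_2/x_1 = ((1/5)·p_1/p_2)^(1/(0.75)), i.e. raised to the 4/3 power.
Substitute x_2 = (x_2/x_1)·x_1 into the budget: x_1* = m/(p_1 + p_2·(x_2/x_1)).
Numerically x_2/x_1 = 2.898174, so x_1* = 22/(39.76 + 3.58·2.898174) = 0.4388 and x_2* = 2.898174·0.4388 = 1.2718.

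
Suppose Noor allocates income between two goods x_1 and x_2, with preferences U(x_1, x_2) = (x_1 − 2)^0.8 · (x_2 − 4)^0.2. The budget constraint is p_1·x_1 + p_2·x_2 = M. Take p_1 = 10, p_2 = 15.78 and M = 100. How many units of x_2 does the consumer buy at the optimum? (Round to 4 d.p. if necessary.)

Discretionary income = 100 − 2·10 − 4·15.78 = 16.88; x_2* = 4 + 0.2·16.88/15.78 = 4.2139.

x_2* = 4.2139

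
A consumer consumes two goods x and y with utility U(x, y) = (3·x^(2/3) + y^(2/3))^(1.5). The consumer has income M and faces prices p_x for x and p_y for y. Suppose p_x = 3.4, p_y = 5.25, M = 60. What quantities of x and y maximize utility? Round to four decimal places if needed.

x* = 17.3771, y* = 0.1748

MU_x ∝ 3·x^(-1/3), MU_y ∝ y^(-1/3), so MRS = 3·(y/x)^(1/3) = p_x/p_y.
Hence y/x = ((1/3)·p_x/p_y)^(1/(1/3)), i.e. raised to the 3 power.
With the ratio pinned down, the budget gives x* = M/(p_x + p_y·(y/x)) and y* = (y/x)·x*.
Numerically y/x = 0.01006, so x* = 60/(3.4 + 5.25·0.01006) = 17.3771 and y* = 0.01006·17.3771 = 0.1748.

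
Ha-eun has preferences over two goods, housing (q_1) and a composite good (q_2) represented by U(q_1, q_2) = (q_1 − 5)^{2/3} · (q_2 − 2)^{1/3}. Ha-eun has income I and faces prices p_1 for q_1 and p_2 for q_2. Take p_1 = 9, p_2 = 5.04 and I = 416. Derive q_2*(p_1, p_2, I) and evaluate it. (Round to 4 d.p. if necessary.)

Substituting into the budget: q_1* = 5 + 2/3·(I − 5·p_1 − 2·p_2)/p_1, and q_2* = 2 + 1/3·(…)/p_2.
Discretionary income = 416 − 5·9 − 2·5.04 = 360.92; q_2* = 2 + 1/3·360.92/5.04 = 25.8704.

q_2* = 25.8704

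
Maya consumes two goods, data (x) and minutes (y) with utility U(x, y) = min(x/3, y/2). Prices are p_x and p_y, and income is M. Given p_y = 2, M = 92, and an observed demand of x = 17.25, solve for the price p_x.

With perfect complements, no substitution: consume in ratio x:y = 3:2.
Budget: p_x·x + p_y·(2/3)·x = M, so (3·p_x + 2·p_y)·x = 3·M.
Demand: x*(p_x,p_y,M) = 3·M/(3·p_x + 2·p_y), y* = 2·M/(3·p_x + 2·p_y).
Set x* = 17.25 in the demand function and solve for p_x: p_x = 4.

p_x = 4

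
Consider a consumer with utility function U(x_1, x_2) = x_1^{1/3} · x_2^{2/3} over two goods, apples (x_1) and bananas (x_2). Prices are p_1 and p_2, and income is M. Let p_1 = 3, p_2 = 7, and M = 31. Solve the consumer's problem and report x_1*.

Demand: x_1*(p_1,p_2,M) = 1/3·M/p_1 and x_2* = 2/3·M/p_2.
At p_1=3, p_2=7, M=31: x_1* = 1/3·31/3 = 3.4444.

x_1* = 3.4444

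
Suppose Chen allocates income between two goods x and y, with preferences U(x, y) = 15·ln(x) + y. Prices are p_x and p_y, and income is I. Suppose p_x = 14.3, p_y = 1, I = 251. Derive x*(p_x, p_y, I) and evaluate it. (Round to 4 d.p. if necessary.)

x* = 1.049

So x*(p_x,p_y) = 15·p_y/p_x, independent of income; and y* = (I − 15·p_y)/p_y.
At the given prices: x* = 15·1/14.3 = 1.049.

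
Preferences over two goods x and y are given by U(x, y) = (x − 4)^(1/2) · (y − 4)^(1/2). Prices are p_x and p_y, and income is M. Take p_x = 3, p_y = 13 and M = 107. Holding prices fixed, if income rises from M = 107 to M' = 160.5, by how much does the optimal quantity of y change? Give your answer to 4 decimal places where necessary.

Δy* = 2.0577

MRS = (y−4)/(x−4). Tangency with p_x/p_y gives y−4 = (p_x/p_y)·(x−4).
After buying the subsistence bundle (4, 4), a share 0.5 of the remaining income goes to x: x* = 4 + 0.5·(M − 4p_x − 4p_y)/p_x.
Discretionary income = 107 − 4·3 − 4·13 = 43; y* = 4 + 0.5·43/13 = 5.6538.
At M' = 160.5: y* = 7.7115. Change: 7.7115 − 5.6538 = 2.0577.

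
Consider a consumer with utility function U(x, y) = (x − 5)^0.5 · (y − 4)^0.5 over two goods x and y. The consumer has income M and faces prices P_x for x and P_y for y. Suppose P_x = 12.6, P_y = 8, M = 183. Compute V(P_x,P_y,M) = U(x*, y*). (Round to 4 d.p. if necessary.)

This is Cobb-Douglas in (x−5, y−4): tangency gives 0.5·P_y·(y−4) = 0.5·P_x·(x−5).
After buying the subsistence bundle (5, 4), a share 0.5 of the remaining income goes to x: x* = 5 + 0.5·(M − 5P_x − 4P_y)/P_x.
Discretionary income = 183 − 5·12.6 − 4·8 = 88; x* = 5 + 0.5·88/12.6 = 8.4921; y* = 4 + 0.5·88/8 = 9.5.
Utility at the optimum: U(8.4921, 9.5) = 4.3825.

V = 4.3825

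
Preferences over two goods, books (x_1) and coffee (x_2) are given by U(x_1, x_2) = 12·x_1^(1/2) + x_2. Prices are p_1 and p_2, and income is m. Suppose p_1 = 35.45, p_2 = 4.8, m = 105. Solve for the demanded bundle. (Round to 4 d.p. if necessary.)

x_1* = 0.66, x_2* = 17.0005

Set MRS = p_1/p_2: 6·x_1^(−1/2) = p_1/p_2.
Solve: √x_1 = 6·p_2/p_1, so x_1*(p_1,p_2) = (6·p_2/p_1)², and x_2* = (m − p_1·x_1*)/p_2.
Plugging in: x_1* = (6·4.8/35.45)² = 0.66, x_2* = 17.0005.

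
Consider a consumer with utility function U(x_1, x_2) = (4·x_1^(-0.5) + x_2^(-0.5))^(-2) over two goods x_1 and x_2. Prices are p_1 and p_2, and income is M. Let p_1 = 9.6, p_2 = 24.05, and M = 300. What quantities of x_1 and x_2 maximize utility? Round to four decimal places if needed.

From the CES first-order condition, 4·(x_2/x_1)^(1.5) = p_1/p_2.
Solve for the ratio: x_2/x_1 = [(1/4)·p_1/p_2]^(2/3).
With the ratio pinned down, the budget gives x_1* = M/(p_1 + p_2·(x_2/x_1)) and x_2* = (x_2/x_1)·x_1*.
Numerically x_2/x_1 = 0.215145, so x_1* = 300/(9.6 + 24.05·0.215145) = 20.3056 and x_2* = 0.215145·20.3056 = 4.3686.

x_1* = 20.3056, x_2* = 4.3686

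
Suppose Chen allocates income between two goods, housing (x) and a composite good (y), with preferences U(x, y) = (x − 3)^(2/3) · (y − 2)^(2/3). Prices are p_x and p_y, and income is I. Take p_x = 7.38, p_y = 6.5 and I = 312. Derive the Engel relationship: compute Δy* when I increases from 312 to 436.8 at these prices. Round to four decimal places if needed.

MRS = (y−2)/(x−3). Tangency with p_x/p_y gives y−2 = (p_x/p_y)·(x−3).
Substituting into the budget: x* = 3 + 0.5·(I − 3·p_x − 2·p_y)/p_x, and y* = 2 + 0.5·(…)/p_y.
Discretionary income = 312 − 3·7.38 − 2·6.5 = 276.86; y* = 2 + 0.5·276.86/6.5 = 23.2969.
At I' = 436.8: y* = 32.8969. Change: 32.8969 − 23.2969 = 9.6.

Δy* = 9.6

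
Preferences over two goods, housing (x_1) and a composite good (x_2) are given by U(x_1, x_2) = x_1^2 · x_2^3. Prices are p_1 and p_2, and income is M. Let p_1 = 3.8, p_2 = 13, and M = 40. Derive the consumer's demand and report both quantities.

MU_x_1/MU_x_2 = (2·x_2)/(3·x_1); tangency sets this equal to p_1/p_2.
So 2·p_2·x_2 = 3·p_1·x_1; combined with the budget, a share 0.4 of income goes to x_1.
Demand: x_1*(p_1,p_2,M) = 0.4·M/p_1 and x_2* = 0.6·M/p_2.
At p_1=3.8, p_2=13, M=40: x_1* = 0.4·40/3.8 = 4.2105, x_2* = 1.8462.

x_1* = 4.2105, x_2* = 1.8462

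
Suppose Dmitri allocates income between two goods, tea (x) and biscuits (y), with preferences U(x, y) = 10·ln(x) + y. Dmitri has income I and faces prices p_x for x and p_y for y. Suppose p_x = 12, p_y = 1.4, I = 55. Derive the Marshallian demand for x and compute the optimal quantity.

Set MRS = p_x/p_y: (10/x)/1 = p_x/p_y.
So x*(p_x,p_y) = 10·p_y/p_x, independent of income; and y* = (I − 10·p_y)/p_y.
At the given prices: x* = 10·1.4/12 = 1.1667.

x* = 1.1667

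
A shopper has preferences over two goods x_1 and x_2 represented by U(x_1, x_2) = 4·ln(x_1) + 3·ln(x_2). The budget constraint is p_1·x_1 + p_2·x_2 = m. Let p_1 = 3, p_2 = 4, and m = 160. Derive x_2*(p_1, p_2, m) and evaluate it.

x_2* = 17.1429

The MRS is (4/3)·x_2/x_1. Set MRS = p_1/p_2.
So 4·p_2·x_2 = 3·p_1·x_1; combined with the budget, a share 4/7 of income goes to x_1.
Demand: x_1*(p_1,p_2,m) = 4/7·m/p_1 and x_2* = 3/7·m/p_2.
At p_1=3, p_2=4, m=160: x_2* = 3/7·160/4 = 17.1429.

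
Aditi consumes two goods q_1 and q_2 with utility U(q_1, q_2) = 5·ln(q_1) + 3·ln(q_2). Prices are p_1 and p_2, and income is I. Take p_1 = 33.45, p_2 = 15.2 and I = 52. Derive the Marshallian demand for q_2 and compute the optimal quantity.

Tangency: MRS = (5/3)·q_2/q_1 = p_1/p_2.
Rearranging, p_2·q_2 = (3/5)·p_1·q_1. Substituting into the budget gives p_1·q_1·(1 + (3/5)) = I.
Demand: q_1*(p_1,p_2,I) = 0.625·I/p_1 and q_2* = 0.375·I/p_2.
At p_1=33.45, p_2=15.2, I=52: q_2* = 0.375·52/15.2 = 1.2829.

q_2* = 1.2829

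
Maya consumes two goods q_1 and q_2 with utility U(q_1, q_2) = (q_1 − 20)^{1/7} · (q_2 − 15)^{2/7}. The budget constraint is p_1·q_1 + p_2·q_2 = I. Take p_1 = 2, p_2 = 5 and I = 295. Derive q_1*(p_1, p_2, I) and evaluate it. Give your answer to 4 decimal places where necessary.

MRS = (1/2)·(q_2−15)/(q_1−20). Tangency with p_1/p_2 gives q_2−15 = 2·(p_1/p_2)·(q_1−20).
Substituting into the budget: q_1* = 20 + 1/3·(I − 20·p_1 − 15·p_2)/p_1, and q_2* = 15 + 2/3·(…)/p_2.
Discretionary income = 295 − 20·2 − 15·5 = 180; q_1* = 20 + 1/3·180/2 = 50.

q_1* = 50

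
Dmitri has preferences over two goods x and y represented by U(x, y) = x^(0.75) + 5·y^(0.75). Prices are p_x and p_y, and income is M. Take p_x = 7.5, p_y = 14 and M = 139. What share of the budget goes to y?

MU_x ∝ x^(-0.25), MU_y ∝ 5·y^(-0.25), so MRS = (1/5)·(y/x)^(0.25) = p_x/p_y.
Hence y/x = (5·p_x/p_y)^(1/(0.25)), i.e. raised to the 4 power.
Substitute y = (y/x)·x into the budget: x* = M/(p_x + p_y·(y/x)).
Numerically y/x = 51.476964, so x* = 139/(7.5 + 14·51.476964) = 0.1909 and y* = 51.476964·0.1909 = 9.8263.
Expenditure on y: 14·9.8263 = 137.5683; share = 0.9897.

share on y = 0.9897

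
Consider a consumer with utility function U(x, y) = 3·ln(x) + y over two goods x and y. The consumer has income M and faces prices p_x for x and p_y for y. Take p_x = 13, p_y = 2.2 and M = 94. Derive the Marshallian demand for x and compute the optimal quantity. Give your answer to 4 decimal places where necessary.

x* = 0.5077

MU_x = 3/x, MU_y = 1. Tangency: 3/x = p_x/p_y.
So x*(p_x,p_y) = 3·p_y/p_x, independent of income; and y* = (M − 3·p_y)/p_y.
At the given prices: x* = 3·2.2/13 = 0.5077.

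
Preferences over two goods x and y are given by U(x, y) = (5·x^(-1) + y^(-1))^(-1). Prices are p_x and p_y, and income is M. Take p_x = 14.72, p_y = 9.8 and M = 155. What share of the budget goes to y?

share on y = 0.2673

Numerically y/x = 0.548095, so x* = 155/(14.72 + 9.8·0.548095) = 7.7148 and y* = 0.548095·7.7148 = 4.2284.
Expenditure on y: 9.8·4.2284 = 41.4386; share = 0.2673.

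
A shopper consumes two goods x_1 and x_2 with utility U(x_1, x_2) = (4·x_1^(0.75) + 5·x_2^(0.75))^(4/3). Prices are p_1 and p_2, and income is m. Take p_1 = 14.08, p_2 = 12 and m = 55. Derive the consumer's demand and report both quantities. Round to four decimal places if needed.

x_1* = 0.7901, x_2* = 3.6562

MU_x_1 ∝ 4·x_1^(-0.25), MU_x_2 ∝ 5·x_2^(-0.25), so MRS = (4/5)·(x_2/x_1)^(0.25) = p_1/p_2.
Solve for the ratio: x_2/x_1 = [(5/4)·p_1/p_2]^(4).
With the ratio pinned down, the budget gives x_1* = m/(p_1 + p_2·(x_2/x_1)) and x_2* = (x_2/x_1)·x_1*.
Numerically x_2/x_1 = 4.627279, so x_1* = 55/(14.08 + 12·4.627279) = 0.7901 and x_2* = 4.627279·0.7901 = 3.6562.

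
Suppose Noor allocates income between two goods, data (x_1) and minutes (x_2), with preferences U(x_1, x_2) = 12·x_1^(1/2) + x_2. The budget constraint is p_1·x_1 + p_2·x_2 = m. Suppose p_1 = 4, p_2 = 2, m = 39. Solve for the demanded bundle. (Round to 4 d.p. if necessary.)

x_1* = 9, x_2* = 1.5

Thus x_1* = (6·p_2/p_1)² — independent of m — with the rest of income spent on x_2.
Plugging in: x_1* = (6·2/4)² = 9, x_2* = 1.5.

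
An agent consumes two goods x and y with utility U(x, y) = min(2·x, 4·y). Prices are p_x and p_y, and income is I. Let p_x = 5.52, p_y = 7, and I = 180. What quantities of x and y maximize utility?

With perfect complements, no substitution: consume in ratio x:y = 4:2.
Budget: p_x·x + p_y·(1/2)·x = I, so (4·p_x + 2·p_y)·x = 4·I.
Demand: x*(p_x,p_y,I) = 4·I/(4·p_x + 2·p_y), y* = 2·I/(4·p_x + 2·p_y).
Here 4·5.52 + 2·7 = 36.08, giving x* = 19.9557 and y* = 9.9778.

x* = 19.9557, y* = 9.9778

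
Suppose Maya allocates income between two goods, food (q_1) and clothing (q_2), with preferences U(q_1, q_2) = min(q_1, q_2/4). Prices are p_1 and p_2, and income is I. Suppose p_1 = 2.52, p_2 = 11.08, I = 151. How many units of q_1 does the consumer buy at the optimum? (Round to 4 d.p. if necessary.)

Leontief preferences: the optimum is at the kink where q_1/1 = q_2/4, i.e. q_2 = 4·q_1.
Budget: p_1·q_1 + p_2·4·q_1 = I, so (p_1 + 4·p_2)·q_1 = I.
Demand: q_1*(p_1,p_2,I) = I/(p_1 + 4·p_2), q_2* = 4·I/(p_1 + 4·p_2).
Here 2.52 + 4·11.08 = 46.84, giving q_1* = 3.2237.

q_1* = 3.2237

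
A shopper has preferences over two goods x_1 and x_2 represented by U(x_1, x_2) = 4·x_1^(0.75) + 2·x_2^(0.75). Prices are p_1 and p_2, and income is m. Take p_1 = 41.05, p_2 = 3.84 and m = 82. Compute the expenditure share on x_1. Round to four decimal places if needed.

MU_x_1 ∝ 4·x_1^(-0.25), MU_x_2 ∝ 2·x_2^(-0.25), so MRS = 2·(x_2/x_1)^(0.25) = p_1/p_2.
Solve for the ratio: x_2/x_1 = [(1/2)·p_1/p_2]^(4).
With the ratio pinned down, the budget gives x_1* = m/(p_1 + p_2·(x_2/x_1)) and x_2* = (x_2/x_1)·x_1*.
Numerically x_2/x_1 = 816.221003, so x_1* = 82/(41.05 + 3.84·816.221003) = 0.0258 and x_2* = 816.221003·0.0258 = 21.0781.
Expenditure on x_1: 41.05·0.0258 = 1.0601; share = 0.0129.

share on x_1 = 0.0129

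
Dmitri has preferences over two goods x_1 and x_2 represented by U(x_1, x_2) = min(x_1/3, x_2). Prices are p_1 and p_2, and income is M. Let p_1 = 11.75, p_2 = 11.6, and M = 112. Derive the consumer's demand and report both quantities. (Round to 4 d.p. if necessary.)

x_1* = 7.1718, x_2* = 2.3906

Leontief preferences: the optimum is at the kink where x_1/3 = x_2/1, i.e. x_2 = (1/3)·x_1.
Budget: p_1·x_1 + p_2·(1/3)·x_1 = M, so (3·p_1 + p_2)·x_1 = 3·M.
Demand: x_1*(p_1,p_2,M) = 3·M/(3·p_1 + p_2), x_2* = M/(3·p_1 + p_2).
Here 3·11.75 + 11.6 = 46.85, giving x_1* = 7.1718 and x_2* = 2.3906.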